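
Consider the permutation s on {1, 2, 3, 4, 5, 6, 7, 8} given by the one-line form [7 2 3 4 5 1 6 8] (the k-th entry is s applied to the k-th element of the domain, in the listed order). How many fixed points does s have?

5

The fixed points (elements with s(x) = x) are {2, 3, 4, 5, 8}, so there are 5.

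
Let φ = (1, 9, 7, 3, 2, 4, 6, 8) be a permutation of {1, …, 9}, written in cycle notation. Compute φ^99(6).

6 lies in the 8-cycle (1, 9, 7, 3, 2, 4, 6, 8).
Powers repeat with period 8 on this cycle, and 99 mod 8 = 3, so φ^99(6) = φ^3(6).
Stepping 3 places around the cycle: 6 → 8 → 1 → 9.

9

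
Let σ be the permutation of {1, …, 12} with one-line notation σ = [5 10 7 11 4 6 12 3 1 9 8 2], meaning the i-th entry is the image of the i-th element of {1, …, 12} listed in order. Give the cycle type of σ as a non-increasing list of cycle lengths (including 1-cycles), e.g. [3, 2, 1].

[11, 1]

The disjoint cycles are (1 5 4 11 8 3 7 12 2 10 9)(6), with lengths 11, 1 in non-increasing order.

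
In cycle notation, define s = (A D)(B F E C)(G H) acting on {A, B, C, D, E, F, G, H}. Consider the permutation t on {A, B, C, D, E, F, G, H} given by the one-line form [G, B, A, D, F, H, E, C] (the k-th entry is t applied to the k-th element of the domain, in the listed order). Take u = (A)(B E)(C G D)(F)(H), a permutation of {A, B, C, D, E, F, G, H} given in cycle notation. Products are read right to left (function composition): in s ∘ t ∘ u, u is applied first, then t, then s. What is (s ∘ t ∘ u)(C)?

C

Chase C: u(C) = G; t(G) = E; s(E) = C. Hence (s ∘ t ∘ u)(C) = C.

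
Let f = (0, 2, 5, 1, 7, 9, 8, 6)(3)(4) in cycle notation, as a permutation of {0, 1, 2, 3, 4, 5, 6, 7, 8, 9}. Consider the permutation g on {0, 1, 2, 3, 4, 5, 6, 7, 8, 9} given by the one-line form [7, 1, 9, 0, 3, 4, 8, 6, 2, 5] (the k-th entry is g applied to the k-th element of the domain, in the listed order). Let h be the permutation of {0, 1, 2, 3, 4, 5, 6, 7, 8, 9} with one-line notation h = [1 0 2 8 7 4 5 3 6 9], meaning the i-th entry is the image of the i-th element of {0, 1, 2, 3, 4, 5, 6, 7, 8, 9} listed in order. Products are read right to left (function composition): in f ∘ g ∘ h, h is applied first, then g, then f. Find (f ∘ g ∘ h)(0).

Chase 0: h(0) = 1; g(1) = 1; f(1) = 7. Hence (f ∘ g ∘ h)(0) = 7.

7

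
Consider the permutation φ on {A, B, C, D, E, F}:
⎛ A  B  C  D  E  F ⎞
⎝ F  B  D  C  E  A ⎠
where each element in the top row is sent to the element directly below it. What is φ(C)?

The entry below C in the array is D, so φ(C) = D.

D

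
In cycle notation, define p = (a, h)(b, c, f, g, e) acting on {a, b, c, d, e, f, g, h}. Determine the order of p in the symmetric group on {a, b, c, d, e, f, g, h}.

10

The cycle type of p is (5, 2, 1).
Since disjoint cycles commute, ord(p) = lcm(5, 2) = 10.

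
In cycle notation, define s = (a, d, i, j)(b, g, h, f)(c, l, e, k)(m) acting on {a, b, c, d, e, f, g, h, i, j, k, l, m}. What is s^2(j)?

d

j lies in the 4-cycle (a, d, i, j).
Stepping 2 places around the cycle: j → a → d.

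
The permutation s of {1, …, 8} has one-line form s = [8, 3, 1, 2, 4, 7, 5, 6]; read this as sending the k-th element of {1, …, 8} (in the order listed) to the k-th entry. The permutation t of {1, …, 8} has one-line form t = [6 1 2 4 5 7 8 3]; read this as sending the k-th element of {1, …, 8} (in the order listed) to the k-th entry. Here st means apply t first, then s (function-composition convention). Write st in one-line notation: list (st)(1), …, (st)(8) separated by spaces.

(st)(x) = s(t(x)). Computing each image: s(t(1)) = s(6) = 7, s(t(2)) = s(1) = 8, s(t(3)) = s(2) = 3, s(t(4)) = s(4) = 2, s(t(5)) = s(5) = 4, s(t(6)) = s(7) = 5, s(t(7)) = s(8) = 6, s(t(8)) = s(3) = 1.
Hence st = [7 8 3 2 4 5 6 1].

7 8 3 2 4 5 6 1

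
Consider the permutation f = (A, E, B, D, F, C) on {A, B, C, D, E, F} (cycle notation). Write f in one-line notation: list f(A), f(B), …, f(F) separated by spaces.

Image by image: A→E, B→D, C→A, D→F, E→B, F→C.
So the one-line form is E D A F B C.

E D A F B C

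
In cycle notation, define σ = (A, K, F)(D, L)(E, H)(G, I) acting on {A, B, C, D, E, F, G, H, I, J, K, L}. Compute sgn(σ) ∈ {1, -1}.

The cycle lengths are 3, 2, 2, 2, 1, 1, 1.
A cycle is odd iff its length is even; σ has 3 even-length cycles, so sgn(σ) = (−1)^3 and σ is odd.

-1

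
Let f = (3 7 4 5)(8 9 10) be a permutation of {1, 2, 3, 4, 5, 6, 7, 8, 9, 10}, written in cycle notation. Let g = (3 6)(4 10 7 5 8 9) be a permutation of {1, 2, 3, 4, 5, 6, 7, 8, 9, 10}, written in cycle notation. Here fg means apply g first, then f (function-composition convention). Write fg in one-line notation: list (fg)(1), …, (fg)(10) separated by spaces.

1 2 6 8 9 7 3 10 5 4

For each element, apply g then f: 1 → 1 → 1; 2 → 2 → 2; 3 → 6 → 6; 4 → 10 → 8; 5 → 8 → 9; 6 → 3 → 7; 7 → 5 → 3; 8 → 9 → 10; 9 → 4 → 5; 10 → 7 → 4.
So fg in one-line form is 1 2 6 8 9 7 3 10 5 4.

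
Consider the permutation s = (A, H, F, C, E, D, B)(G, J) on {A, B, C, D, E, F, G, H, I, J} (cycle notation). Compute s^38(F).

D

F lies in the 7-cycle (A, H, F, C, E, D, B).
On a 7-cycle, s^7 is the identity, so s^38 = s^3 there (38 ≡ 3 mod 7).
Advancing 3 steps from F: F → C → E → D.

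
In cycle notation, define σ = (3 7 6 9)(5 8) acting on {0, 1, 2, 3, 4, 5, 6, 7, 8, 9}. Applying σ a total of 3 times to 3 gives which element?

3 lies in the 4-cycle (3 7 6 9).
Stepping 3 places around the cycle: 3 → 7 → 6 → 9.

9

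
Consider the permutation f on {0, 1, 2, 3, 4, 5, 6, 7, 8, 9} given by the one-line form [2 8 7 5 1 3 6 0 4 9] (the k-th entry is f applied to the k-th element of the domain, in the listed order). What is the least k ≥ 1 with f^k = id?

6

The disjoint-cycle form of f has cycle lengths 3, 3, 2, 1, 1.
The order is lcm(3, 3, 2) = 6.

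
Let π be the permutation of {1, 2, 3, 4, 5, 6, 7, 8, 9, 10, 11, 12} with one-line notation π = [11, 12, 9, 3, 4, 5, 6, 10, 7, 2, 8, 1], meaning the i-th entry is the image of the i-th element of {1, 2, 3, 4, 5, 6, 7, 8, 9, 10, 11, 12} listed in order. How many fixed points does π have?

0

No element satisfies π(x) = x, so there are 0 fixed points.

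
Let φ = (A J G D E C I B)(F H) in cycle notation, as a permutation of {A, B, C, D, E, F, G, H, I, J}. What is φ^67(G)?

G lies in the 8-cycle (A J G D E C I B).
Since the cycle has length 8, φ^67 acts on it the same as φ^3 (67 mod 8 = 3).
Stepping 3 places around the cycle: G → D → E → C.

C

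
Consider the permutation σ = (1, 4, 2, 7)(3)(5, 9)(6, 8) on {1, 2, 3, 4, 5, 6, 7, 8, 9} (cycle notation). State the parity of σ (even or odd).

The cycle lengths are 4, 2, 2, 1.
A cycle of length ℓ contributes ℓ−1 transpositions, so σ is a product of 3 + 1 + 1 = 5 transpositions — odd.

odd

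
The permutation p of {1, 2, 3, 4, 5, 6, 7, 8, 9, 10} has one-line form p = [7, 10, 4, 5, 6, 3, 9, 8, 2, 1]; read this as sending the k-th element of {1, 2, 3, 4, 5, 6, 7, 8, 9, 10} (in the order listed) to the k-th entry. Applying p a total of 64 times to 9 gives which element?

Tracing 9 → 2 → … returns to 9 after 5 steps, so 9 lies in a 5-cycle (1, 7, 9, 2, 10).
On a 5-cycle, p^5 is the identity, so p^64 = p^4 there (64 ≡ 4 mod 5).
Advancing 4 steps from 9: 9 → 2 → 10 → 1 → 7.

7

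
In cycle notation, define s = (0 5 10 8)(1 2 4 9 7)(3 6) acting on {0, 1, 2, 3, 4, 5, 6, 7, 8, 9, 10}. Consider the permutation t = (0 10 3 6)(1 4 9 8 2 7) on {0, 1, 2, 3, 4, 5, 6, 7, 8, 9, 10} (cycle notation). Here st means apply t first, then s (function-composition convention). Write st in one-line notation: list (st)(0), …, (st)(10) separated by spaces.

Chase each element through t then s: 0 → 10 → 8; 1 → 4 → 9; 2 → 7 → 1; 3 → 6 → 3; 4 → 9 → 7; 5 → 5 → 10; 6 → 0 → 5; 7 → 1 → 2; 8 → 2 → 4; 9 → 8 → 0; 10 → 3 → 6.
So st in one-line form is 8 9 1 3 7 10 5 2 4 0 6.

8 9 1 3 7 10 5 2 4 0 6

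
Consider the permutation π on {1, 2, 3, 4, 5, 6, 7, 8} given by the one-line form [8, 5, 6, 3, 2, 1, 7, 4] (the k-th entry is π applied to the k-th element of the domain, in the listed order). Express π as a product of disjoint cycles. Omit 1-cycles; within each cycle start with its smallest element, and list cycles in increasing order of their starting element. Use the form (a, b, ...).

Iterating π from 1 gives 1 → 8 → 4 → 3 → 6 → 1; that is the 5-cycle (1, 8, 4, 3, 6).
Continuing from each remaining unvisited element yields (1, 8, 4, 3, 6)(2, 5).

(1, 8, 4, 3, 6)(2, 5)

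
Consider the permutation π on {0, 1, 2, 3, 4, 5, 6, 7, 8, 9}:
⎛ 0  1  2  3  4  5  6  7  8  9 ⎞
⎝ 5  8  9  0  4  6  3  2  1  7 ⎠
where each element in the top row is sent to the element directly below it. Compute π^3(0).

Tracing 0 → 5 → … returns to 0 after 4 steps, so 0 lies in a 4-cycle (0 5 6 3).
Stepping 3 places around the cycle: 0 → 5 → 6 → 3.

3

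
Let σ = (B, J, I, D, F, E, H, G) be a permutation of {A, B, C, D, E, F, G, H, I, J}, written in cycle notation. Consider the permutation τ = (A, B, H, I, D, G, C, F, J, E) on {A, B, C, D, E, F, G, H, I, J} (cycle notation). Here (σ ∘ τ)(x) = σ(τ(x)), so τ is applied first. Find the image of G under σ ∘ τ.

τ(G) = C, then σ(C) = C; composing gives (σ ∘ τ)(G) = C.

C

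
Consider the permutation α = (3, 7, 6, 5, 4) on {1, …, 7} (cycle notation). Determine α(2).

2 does not appear in any cycle of α, so it is a fixed point: α(2) = 2.

2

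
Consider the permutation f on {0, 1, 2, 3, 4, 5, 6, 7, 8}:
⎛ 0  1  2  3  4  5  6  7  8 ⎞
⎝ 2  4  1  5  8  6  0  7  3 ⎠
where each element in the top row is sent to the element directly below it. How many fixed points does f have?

1

The fixed points (elements with f(x) = x) are {7}, so there is 1.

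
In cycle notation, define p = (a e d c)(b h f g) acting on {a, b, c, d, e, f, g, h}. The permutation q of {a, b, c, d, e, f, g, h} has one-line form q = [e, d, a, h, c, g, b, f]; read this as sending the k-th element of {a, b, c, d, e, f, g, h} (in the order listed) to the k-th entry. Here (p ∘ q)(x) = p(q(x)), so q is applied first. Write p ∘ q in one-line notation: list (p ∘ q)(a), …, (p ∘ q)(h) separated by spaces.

d c e f a b h g

For each element, apply q then p: a → e → d; b → d → c; c → a → e; d → h → f; e → c → a; f → g → b; g → b → h; h → f → g.
So p ∘ q in one-line form is d c e f a b h g.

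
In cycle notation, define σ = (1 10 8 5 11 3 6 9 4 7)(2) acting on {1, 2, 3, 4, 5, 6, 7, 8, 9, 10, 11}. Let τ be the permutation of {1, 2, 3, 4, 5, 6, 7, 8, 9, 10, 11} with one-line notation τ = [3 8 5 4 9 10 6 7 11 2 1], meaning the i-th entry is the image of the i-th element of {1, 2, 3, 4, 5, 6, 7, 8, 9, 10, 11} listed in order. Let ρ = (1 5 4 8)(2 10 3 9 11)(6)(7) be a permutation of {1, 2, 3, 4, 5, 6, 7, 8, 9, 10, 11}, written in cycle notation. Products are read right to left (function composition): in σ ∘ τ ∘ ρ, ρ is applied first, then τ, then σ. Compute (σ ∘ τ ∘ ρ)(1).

Chase 1: ρ(1) = 5; τ(5) = 9; σ(9) = 4. Hence (σ ∘ τ ∘ ρ)(1) = 4.

4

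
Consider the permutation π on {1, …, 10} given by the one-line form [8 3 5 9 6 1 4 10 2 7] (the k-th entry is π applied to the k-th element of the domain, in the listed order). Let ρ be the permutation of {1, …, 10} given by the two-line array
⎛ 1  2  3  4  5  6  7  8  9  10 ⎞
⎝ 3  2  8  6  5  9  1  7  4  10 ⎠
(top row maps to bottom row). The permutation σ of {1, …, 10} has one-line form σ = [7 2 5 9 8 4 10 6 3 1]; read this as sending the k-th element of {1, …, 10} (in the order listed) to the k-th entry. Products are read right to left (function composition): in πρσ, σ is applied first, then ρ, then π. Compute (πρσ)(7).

7

(πρσ)(7) = π(ρ(σ(7))). σ(7) = 10, then ρ(10) = 10, then π(10) = 7, so the result is 7.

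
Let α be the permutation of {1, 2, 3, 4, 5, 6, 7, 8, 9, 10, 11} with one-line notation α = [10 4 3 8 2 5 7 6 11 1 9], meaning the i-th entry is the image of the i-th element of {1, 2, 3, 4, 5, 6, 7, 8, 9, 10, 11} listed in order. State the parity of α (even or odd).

In disjoint-cycle form the cycle lengths are 5, 2, 2, 1, 1.
A cycle of length ℓ contributes ℓ−1 transpositions, so α is a product of 4 + 1 + 1 = 6 transpositions — even.

even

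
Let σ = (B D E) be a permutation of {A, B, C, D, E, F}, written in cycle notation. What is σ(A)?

A does not appear in any cycle of σ, so it is a fixed point: σ(A) = A.

A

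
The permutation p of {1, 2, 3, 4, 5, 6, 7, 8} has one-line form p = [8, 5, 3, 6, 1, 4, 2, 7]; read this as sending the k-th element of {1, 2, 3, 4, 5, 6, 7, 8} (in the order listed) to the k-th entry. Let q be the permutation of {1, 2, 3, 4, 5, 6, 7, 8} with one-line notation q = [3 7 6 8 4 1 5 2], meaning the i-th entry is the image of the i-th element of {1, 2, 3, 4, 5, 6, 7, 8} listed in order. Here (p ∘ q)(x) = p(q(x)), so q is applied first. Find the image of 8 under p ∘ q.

First apply q: q(8) = 2, then p(2) = 5. Thus (p ∘ q)(8) = 5.

5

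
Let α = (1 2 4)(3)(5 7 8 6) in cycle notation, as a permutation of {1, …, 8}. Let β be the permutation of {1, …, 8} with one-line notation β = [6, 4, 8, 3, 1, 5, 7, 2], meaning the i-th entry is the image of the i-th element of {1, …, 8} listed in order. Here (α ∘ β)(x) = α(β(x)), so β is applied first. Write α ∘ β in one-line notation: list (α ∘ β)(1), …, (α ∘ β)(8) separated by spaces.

5 1 6 3 2 7 8 4

(α ∘ β)(x) = α(β(x)). Computing each image: α(β(1)) = α(6) = 5, α(β(2)) = α(4) = 1, α(β(3)) = α(8) = 6, α(β(4)) = α(3) = 3, α(β(5)) = α(1) = 2, α(β(6)) = α(5) = 7, α(β(7)) = α(7) = 8, α(β(8)) = α(2) = 4.
Hence α ∘ β = [5 1 6 3 2 7 8 4].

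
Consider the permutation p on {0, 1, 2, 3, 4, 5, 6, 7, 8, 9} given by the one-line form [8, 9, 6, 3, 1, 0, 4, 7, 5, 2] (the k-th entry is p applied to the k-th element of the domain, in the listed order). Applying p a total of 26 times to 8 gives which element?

Tracing 8 → 5 → … returns to 8 after 3 steps, so 8 lies in a 3-cycle (0, 8, 5).
Since the cycle has length 3, p^26 acts on it the same as p^2 (26 mod 3 = 2).
Stepping 2 places around the cycle: 8 → 5 → 0.

0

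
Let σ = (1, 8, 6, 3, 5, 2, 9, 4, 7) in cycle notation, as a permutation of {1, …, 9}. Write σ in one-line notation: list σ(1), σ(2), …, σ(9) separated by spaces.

Reading each image from the cycles: 1↦8, 2↦9, 3↦5, 4↦7, 5↦2, 6↦3, 7↦1, 8↦6, 9↦4.
Listing these in domain order gives 8 9 5 7 2 3 1 6 4.

8 9 5 7 2 3 1 6 4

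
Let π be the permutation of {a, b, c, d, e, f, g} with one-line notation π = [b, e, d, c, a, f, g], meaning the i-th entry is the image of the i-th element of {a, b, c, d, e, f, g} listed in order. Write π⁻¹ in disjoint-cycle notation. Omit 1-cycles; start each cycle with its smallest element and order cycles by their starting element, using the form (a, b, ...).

(a, e, b)(c, d)

The cycle decomposition of π is (a, b, e)(c, d).
Reversing each cycle (and rotating so the smallest element leads) gives π⁻¹ = (a, e, b)(c, d).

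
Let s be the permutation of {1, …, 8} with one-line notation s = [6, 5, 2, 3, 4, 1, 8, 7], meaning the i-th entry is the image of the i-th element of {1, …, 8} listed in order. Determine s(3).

3 is element number 3 of the domain, and entry number 3 of the one-line form is 2, so s(3) = 2.

2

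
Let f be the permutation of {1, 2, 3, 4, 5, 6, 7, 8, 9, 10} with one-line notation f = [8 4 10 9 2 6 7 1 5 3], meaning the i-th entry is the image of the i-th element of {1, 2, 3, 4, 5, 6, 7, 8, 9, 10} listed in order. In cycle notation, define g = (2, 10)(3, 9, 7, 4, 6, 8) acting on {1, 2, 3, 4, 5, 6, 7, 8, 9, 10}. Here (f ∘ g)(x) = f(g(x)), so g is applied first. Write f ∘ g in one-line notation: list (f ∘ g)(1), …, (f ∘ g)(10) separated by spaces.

(f ∘ g)(x) = f(g(x)). Computing each image: f(g(1)) = f(1) = 8, f(g(2)) = f(10) = 3, f(g(3)) = f(9) = 5, f(g(4)) = f(6) = 6, f(g(5)) = f(5) = 2, f(g(6)) = f(8) = 1, f(g(7)) = f(4) = 9, f(g(8)) = f(3) = 10, f(g(9)) = f(7) = 7, f(g(10)) = f(2) = 4.
Hence f ∘ g = [8 3 5 6 2 1 9 10 7 4].

8 3 5 6 2 1 9 10 7 4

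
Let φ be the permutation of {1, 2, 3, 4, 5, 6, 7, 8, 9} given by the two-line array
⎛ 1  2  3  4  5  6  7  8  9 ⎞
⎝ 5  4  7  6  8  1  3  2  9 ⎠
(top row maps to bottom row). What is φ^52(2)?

Tracing 2 → 4 → … returns to 2 after 6 steps, so 2 lies in a 6-cycle (1 5 8 2 4 6).
On a 6-cycle, φ^6 is the identity, so φ^52 = φ^4 there (52 ≡ 4 mod 6).
Stepping 4 places around the cycle: 2 → 4 → 6 → 1 → 5.

5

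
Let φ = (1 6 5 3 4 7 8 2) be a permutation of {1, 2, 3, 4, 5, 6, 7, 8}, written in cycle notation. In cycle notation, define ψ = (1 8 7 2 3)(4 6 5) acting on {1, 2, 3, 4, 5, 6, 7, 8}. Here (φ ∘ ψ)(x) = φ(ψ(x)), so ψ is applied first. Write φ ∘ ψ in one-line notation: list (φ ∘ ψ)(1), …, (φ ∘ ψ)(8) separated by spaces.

(φ ∘ ψ)(x) = φ(ψ(x)). Computing each image: φ(ψ(1)) = φ(8) = 2, φ(ψ(2)) = φ(3) = 4, φ(ψ(3)) = φ(1) = 6, φ(ψ(4)) = φ(6) = 5, φ(ψ(5)) = φ(4) = 7, φ(ψ(6)) = φ(5) = 3, φ(ψ(7)) = φ(2) = 1, φ(ψ(8)) = φ(7) = 8.
Hence φ ∘ ψ = [2 4 6 5 7 3 1 8].

2 4 6 5 7 3 1 8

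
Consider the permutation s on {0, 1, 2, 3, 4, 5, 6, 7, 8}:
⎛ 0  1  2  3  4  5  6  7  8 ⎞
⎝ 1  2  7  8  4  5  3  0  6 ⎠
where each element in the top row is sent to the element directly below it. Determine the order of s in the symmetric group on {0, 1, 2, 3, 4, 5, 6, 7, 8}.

The disjoint-cycle form of s has cycle lengths 4, 3, 1, 1.
The order is lcm(4, 3) = 12.

12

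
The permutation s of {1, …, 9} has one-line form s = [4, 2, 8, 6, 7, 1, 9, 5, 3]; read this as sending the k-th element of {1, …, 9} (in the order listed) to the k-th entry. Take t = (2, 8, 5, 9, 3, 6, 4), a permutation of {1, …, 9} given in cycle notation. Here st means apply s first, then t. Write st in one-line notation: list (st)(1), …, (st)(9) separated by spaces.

2 8 5 4 7 1 3 9 6

(st)(x) = t(s(x)). Computing each image: t(s(1)) = t(4) = 2, t(s(2)) = t(2) = 8, t(s(3)) = t(8) = 5, t(s(4)) = t(6) = 4, t(s(5)) = t(7) = 7, t(s(6)) = t(1) = 1, t(s(7)) = t(9) = 3, t(s(8)) = t(5) = 9, t(s(9)) = t(3) = 6.
Hence st = [2 8 5 4 7 1 3 9 6].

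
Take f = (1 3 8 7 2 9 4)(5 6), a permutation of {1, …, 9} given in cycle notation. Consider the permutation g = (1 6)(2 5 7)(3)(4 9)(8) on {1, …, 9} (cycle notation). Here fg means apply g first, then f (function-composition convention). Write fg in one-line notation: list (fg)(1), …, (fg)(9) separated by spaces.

For each element, apply g then f: 1 → 6 → 5; 2 → 5 → 6; 3 → 3 → 8; 4 → 9 → 4; 5 → 7 → 2; 6 → 1 → 3; 7 → 2 → 9; 8 → 8 → 7; 9 → 4 → 1.
Collecting the images, fg = [5 6 8 4 2 3 9 7 1].

5 6 8 4 2 3 9 7 1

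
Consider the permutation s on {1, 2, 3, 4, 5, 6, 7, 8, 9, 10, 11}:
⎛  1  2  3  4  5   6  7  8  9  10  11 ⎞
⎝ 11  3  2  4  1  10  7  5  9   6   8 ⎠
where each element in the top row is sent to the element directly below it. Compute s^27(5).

8

Tracing 5 → 1 → … returns to 5 after 4 steps, so 5 lies in a 4-cycle (1, 11, 8, 5).
Since the cycle has length 4, s^27 acts on it the same as s^3 (27 mod 4 = 3).
Advancing 3 steps from 5: 5 → 1 → 11 → 8.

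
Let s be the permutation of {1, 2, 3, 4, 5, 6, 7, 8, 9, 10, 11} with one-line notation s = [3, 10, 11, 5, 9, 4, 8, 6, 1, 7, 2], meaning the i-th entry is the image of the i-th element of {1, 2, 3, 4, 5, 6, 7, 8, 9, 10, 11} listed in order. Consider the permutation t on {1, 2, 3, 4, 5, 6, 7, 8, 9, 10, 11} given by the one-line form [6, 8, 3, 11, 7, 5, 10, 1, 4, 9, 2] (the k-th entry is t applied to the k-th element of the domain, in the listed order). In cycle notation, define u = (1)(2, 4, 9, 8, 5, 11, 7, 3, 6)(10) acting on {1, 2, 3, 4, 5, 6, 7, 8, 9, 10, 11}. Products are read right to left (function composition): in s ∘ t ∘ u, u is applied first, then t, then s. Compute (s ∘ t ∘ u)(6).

(s ∘ t ∘ u)(6) = s(t(u(6))). u(6) = 2, then t(2) = 8, then s(8) = 6, so the result is 6.

6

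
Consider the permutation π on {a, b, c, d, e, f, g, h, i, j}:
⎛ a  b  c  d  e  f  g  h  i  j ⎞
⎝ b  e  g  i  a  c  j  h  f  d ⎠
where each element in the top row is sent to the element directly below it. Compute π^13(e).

Tracing e → a → … returns to e after 3 steps, so e lies in a 3-cycle (a, b, e).
Since the cycle has length 3, π^13 acts on it the same as π^1 (13 mod 3 = 1).
Stepping 1 place around the cycle: e → a.

a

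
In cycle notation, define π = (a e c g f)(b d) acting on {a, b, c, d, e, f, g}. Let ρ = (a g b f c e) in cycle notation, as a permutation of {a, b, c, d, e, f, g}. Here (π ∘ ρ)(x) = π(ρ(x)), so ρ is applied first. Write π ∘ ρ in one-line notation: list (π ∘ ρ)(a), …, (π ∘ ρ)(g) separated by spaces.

(π ∘ ρ)(x) = π(ρ(x)). Computing each image: π(ρ(a)) = π(g) = f, π(ρ(b)) = π(f) = a, π(ρ(c)) = π(e) = c, π(ρ(d)) = π(d) = b, π(ρ(e)) = π(a) = e, π(ρ(f)) = π(c) = g, π(ρ(g)) = π(b) = d.
Hence π ∘ ρ = [f a c b e g d].

f a c b e g d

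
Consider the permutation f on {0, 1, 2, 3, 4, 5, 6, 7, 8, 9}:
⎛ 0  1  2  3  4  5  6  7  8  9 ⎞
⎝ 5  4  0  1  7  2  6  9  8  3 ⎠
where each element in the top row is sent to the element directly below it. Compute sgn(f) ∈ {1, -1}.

1

In disjoint-cycle form the cycle lengths are 5, 3, 1, 1.
A cycle is odd iff its length is even; f has 0 even-length cycles, so sgn(f) = (−1)^0 and f is even.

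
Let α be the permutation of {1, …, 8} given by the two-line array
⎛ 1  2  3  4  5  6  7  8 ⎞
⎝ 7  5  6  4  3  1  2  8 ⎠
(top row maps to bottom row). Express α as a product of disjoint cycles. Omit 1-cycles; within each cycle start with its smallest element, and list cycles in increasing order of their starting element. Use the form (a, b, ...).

Start at 1 and follow images: 1 → 7 → 2 → 5 → 3 → 6 → 1, giving the cycle (1, 7, 2, 5, 3, 6).
Continuing from each remaining unvisited element yields (1, 7, 2, 5, 3, 6).

(1, 7, 2, 5, 3, 6)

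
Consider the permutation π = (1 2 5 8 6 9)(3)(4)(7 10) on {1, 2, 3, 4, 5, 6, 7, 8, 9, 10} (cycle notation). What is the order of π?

6

The cycle type of π is (6, 2, 1, 1).
The order of π is the least common multiple of its cycle lengths: lcm(6, 2) = 6.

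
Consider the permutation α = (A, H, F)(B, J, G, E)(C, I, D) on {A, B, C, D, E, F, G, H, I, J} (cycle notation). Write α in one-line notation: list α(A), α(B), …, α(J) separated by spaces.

Each element maps to the next entry in its cycle (wrapping to the front): A→H, B→J, C→I, D→C, E→B, F→A, G→E, H→F, I→D, J→G.
So the one-line form is H J I C B A E F D G.

H J I C B A E F D G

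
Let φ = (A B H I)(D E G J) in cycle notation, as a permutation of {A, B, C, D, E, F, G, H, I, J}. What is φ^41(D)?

D lies in the 4-cycle (D E G J).
On a 4-cycle, φ^4 is the identity, so φ^41 = φ^1 there (41 ≡ 1 mod 4).
Advancing 1 step from D: D → E.

E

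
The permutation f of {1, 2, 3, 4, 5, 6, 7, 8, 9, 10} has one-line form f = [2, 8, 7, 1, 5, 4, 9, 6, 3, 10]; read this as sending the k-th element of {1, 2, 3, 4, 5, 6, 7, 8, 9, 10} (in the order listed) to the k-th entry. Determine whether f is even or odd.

In disjoint-cycle form the cycle lengths are 5, 3, 1, 1.
A cycle is odd iff its length is even; f has 0 even-length cycles, so sgn(f) = (−1)^0 and f is even.

even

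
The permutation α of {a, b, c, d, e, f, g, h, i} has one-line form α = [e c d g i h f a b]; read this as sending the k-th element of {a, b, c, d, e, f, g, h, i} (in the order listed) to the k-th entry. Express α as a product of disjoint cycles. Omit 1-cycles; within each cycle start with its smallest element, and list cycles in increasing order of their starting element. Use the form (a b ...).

(a e i b c d g f h)

Iterating α from a gives a → e → i → b → c → d → g → f → h → a; that is the 9-cycle (a e i b c d g f h).
Continuing from each remaining unvisited element yields (a e i b c d g f h).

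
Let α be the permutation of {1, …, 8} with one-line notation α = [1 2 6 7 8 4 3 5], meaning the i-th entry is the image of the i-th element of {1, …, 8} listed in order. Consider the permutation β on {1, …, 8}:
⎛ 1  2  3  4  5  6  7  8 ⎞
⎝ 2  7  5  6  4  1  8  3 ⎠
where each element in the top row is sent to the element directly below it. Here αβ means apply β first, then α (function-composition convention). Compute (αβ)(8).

(αβ)(8) = α(β(8)). β(8) = 3, then α(3) = 6. So (αβ)(8) = 6.

6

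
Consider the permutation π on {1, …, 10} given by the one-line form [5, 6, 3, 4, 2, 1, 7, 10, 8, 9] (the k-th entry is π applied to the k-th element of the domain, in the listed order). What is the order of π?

The disjoint-cycle form of π has cycle lengths 4, 3, 1, 1, 1.
The order is lcm(4, 3) = 12.

12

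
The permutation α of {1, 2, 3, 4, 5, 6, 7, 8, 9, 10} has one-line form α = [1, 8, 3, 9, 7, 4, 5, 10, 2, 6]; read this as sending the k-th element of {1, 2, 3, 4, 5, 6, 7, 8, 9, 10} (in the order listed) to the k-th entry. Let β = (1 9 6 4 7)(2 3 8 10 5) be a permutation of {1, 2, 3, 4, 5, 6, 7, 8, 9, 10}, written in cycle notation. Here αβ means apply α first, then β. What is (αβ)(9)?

First apply α: α(9) = 2, then β(2) = 3. Thus (αβ)(9) = 3.

3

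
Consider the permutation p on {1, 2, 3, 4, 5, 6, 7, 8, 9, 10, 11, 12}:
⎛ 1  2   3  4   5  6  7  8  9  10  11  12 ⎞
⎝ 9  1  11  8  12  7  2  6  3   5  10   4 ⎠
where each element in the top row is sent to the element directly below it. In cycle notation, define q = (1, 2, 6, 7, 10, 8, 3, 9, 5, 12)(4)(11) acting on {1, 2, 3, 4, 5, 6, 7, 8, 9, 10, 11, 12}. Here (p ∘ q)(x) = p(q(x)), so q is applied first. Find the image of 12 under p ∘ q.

9

q(12) = 1, then p(1) = 9; composing gives (p ∘ q)(12) = 9.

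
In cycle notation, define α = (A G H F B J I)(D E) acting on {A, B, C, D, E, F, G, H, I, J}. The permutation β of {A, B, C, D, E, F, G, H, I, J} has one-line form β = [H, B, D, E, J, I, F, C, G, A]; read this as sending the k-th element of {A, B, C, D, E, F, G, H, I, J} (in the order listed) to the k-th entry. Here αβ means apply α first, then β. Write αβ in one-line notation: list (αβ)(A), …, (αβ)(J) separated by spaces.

For each element, apply α then β: A → G → F; B → J → A; C → C → D; D → E → J; E → D → E; F → B → B; G → H → C; H → F → I; I → A → H; J → I → G.
Collecting the images, αβ = [F A D J E B C I H G].

F A D J E B C I H G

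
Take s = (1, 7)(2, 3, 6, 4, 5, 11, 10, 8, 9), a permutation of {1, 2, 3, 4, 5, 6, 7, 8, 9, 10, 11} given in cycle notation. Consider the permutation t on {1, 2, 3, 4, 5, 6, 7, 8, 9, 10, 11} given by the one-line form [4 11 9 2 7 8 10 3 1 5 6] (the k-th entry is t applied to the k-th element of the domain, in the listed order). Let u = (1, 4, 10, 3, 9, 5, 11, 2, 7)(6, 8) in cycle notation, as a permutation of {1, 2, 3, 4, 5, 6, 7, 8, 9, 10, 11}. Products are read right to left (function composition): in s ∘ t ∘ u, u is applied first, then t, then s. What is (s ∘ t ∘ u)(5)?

Apply the permutations in order: u(5) = 11, then t(11) = 6, then s(6) = 4. So (s ∘ t ∘ u)(5) = 4.

4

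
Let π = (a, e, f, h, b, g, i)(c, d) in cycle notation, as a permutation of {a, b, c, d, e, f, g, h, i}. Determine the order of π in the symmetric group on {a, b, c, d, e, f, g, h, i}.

14

The cycle type of π is (7, 2).
The order of π is the least common multiple of its cycle lengths: lcm(7, 2) = 14.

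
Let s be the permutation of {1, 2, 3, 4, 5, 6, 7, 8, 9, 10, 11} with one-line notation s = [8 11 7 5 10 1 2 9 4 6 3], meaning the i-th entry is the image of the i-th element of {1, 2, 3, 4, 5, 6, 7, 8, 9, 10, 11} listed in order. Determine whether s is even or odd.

In disjoint-cycle form the cycle lengths are 7, 4.
A cycle of length ℓ contributes ℓ−1 transpositions, so s is a product of 6 + 3 = 9 transpositions — odd.

odd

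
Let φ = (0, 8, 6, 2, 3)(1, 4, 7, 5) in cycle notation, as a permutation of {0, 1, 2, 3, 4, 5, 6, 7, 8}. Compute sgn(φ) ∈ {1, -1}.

The cycle lengths are 5, 4.
A cycle of length ℓ contributes ℓ−1 transpositions, so φ is a product of 4 + 3 = 7 transpositions — odd.

-1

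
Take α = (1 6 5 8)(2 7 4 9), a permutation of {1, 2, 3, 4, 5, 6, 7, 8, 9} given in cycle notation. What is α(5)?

8

5 appears in (1 6 5 8); the next entry (wrapping around) is 8.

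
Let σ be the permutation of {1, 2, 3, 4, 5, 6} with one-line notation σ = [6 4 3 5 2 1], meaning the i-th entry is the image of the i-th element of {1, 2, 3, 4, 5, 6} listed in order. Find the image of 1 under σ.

1 is element number 1 of the domain, and entry number 1 of the one-line form is 6, so σ(1) = 6.

6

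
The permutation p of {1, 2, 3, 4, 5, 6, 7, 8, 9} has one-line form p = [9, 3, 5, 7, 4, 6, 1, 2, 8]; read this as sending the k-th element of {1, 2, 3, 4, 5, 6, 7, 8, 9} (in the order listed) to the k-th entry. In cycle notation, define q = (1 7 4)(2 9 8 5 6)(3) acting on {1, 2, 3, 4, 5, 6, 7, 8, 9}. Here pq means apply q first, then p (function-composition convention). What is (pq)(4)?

First apply q: q(4) = 1, then p(1) = 9. Thus (pq)(4) = 9.

9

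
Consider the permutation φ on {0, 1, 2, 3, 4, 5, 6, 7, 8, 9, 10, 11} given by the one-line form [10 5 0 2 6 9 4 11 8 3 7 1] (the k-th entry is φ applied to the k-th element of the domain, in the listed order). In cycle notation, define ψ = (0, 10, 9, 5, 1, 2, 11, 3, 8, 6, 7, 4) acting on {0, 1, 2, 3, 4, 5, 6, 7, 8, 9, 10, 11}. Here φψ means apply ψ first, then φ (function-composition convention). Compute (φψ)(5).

First apply ψ: ψ(5) = 1, then φ(1) = 5. Thus (φψ)(5) = 5.

5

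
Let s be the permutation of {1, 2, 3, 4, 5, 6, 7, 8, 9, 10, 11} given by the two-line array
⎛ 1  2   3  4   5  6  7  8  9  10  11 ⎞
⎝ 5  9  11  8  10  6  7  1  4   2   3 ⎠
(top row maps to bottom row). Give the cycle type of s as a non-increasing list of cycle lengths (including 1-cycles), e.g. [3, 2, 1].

The disjoint cycles are (1, 5, 10, 2, 9, 4, 8)(3, 11)(6)(7), with lengths 7, 2, 1, 1 in non-increasing order.

[7, 2, 1, 1]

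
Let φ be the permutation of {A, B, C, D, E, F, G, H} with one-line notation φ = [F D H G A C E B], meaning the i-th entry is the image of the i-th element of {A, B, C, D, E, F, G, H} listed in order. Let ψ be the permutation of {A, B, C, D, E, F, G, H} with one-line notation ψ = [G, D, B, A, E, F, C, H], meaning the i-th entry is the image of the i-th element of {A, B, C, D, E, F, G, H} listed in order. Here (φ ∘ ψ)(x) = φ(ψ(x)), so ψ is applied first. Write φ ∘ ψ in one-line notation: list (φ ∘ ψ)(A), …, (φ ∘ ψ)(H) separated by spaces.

E G D F A C H B

For each element, apply ψ then φ: A → G → E; B → D → G; C → B → D; D → A → F; E → E → A; F → F → C; G → C → H; H → H → B.
Collecting the images, φ ∘ ψ = [E G D F A C H B].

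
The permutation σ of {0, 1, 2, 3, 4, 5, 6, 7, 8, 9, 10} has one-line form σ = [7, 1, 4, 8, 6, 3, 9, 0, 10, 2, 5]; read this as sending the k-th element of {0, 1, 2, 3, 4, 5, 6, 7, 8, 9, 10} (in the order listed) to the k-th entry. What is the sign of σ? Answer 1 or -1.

-1

In disjoint-cycle form the cycle lengths are 4, 4, 2, 1.
A cycle is odd iff its length is even; σ has 3 even-length cycles, so sgn(σ) = (−1)^3 and σ is odd.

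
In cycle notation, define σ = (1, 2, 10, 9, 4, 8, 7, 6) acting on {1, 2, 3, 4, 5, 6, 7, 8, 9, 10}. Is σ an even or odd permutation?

The cycle lengths are 8, 1, 1.
A cycle is odd iff its length is even; σ has 1 even-length cycle, so sgn(σ) = (−1)^1 and σ is odd.

odd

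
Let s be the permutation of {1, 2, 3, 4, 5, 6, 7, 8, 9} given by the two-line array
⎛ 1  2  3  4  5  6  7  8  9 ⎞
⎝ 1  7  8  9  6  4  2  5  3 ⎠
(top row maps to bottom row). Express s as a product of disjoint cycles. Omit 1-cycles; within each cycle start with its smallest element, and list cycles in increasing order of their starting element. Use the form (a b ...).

(2 7)(3 8 5 6 4 9)

Start at 2 and follow images: 2 → 7 → 2, giving the cycle (2 7).
Repeating from the next unused element and collecting all non-trivial cycles gives (2 7)(3 8 5 6 4 9).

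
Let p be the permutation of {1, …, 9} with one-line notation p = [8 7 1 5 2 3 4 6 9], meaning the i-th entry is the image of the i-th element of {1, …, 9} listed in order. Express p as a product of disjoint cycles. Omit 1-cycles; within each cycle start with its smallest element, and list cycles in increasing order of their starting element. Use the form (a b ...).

(1 8 6 3)(2 7 4 5)

From 1: 1 → 8 → 6 → 3 → 1, closing the cycle (1 8 6 3).
Repeating from the next unused element and collecting all non-trivial cycles gives (1 8 6 3)(2 7 4 5).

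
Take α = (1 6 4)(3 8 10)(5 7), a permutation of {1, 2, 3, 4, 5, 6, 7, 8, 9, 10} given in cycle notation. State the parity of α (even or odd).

The cycle lengths are 3, 3, 2, 1, 1.
A cycle of length ℓ contributes ℓ−1 transpositions, so α is a product of 2 + 2 + 1 = 5 transpositions — odd.

odd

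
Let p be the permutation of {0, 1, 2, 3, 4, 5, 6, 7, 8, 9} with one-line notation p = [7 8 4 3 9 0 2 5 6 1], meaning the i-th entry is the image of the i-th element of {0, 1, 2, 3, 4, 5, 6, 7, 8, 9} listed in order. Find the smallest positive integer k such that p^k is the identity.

6

The disjoint-cycle form of p has cycle lengths 6, 3, 1.
Since disjoint cycles commute, ord(p) = lcm(6, 3) = 6.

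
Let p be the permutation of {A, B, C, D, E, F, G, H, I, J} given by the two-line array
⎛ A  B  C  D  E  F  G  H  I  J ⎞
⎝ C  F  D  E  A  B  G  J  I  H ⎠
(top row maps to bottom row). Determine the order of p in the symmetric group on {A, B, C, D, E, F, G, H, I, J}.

4

Writing p as disjoint cycles, the cycle lengths are 4, 2, 2, 1, 1.
The order is lcm(4, 2, 2) = 4.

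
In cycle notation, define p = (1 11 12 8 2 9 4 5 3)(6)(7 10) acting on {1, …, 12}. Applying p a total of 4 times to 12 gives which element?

4

12 lies in the 9-cycle (1 11 12 8 2 9 4 5 3).
Advancing 4 steps from 12: 12 → 8 → 2 → 9 → 4.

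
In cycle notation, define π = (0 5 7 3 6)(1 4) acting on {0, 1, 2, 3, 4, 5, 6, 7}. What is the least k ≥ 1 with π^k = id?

10

The disjoint cycles have lengths 5, 2, 1.
Since disjoint cycles commute, ord(π) = lcm(5, 2) = 10.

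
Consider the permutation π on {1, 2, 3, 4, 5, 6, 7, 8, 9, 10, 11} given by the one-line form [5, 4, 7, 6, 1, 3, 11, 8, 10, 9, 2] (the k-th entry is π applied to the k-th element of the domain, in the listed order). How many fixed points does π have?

The fixed points (elements with π(x) = x) are {8}, so there is 1.

1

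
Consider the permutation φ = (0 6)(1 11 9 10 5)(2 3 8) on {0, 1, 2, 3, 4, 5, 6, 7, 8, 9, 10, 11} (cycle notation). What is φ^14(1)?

1 lies in the 5-cycle (1 11 9 10 5).
Powers repeat with period 5 on this cycle, and 14 mod 5 = 4, so φ^14(1) = φ^4(1).
Stepping 4 places around the cycle: 1 → 11 → 9 → 10 → 5.

5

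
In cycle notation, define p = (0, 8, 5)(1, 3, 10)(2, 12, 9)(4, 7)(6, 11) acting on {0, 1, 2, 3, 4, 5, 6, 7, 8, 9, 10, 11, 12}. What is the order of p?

6

The cycle type of p is (3, 3, 3, 2, 2).
The order of p is the least common multiple of its cycle lengths: lcm(3, 3, 3, 2, 2) = 6.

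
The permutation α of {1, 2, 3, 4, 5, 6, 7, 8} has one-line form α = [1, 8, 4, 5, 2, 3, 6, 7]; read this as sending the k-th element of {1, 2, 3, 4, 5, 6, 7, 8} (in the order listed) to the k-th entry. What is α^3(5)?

Tracing 5 → 2 → … returns to 5 after 7 steps, so 5 lies in a 7-cycle (2 8 7 6 3 4 5).
Stepping 3 places around the cycle: 5 → 2 → 8 → 7.

7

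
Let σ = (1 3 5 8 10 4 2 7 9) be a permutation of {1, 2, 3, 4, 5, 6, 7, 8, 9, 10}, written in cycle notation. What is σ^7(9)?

9 lies in the 9-cycle (1 3 5 8 10 4 2 7 9).
Stepping 7 places around the cycle: 9 → 1 → 3 → 5 → 8 → 10 → 4 → 2.

2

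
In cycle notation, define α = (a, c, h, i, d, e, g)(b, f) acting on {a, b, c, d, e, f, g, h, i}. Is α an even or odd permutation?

The cycle lengths are 7, 2.
A cycle is odd iff its length is even; α has 1 even-length cycle, so sgn(α) = (−1)^1 and α is odd.

odd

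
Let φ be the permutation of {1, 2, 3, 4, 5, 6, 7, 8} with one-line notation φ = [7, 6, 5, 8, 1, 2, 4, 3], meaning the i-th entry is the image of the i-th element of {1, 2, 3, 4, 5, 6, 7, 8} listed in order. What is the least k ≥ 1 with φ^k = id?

6

The disjoint-cycle form of φ has cycle lengths 6, 2.
The order is lcm(6, 2) = 6.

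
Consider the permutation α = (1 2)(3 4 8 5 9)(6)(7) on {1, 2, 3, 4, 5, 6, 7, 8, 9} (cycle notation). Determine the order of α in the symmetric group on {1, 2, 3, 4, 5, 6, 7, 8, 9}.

10

The cycle type of α is (5, 2, 1, 1).
The order is lcm(5, 2) = 10.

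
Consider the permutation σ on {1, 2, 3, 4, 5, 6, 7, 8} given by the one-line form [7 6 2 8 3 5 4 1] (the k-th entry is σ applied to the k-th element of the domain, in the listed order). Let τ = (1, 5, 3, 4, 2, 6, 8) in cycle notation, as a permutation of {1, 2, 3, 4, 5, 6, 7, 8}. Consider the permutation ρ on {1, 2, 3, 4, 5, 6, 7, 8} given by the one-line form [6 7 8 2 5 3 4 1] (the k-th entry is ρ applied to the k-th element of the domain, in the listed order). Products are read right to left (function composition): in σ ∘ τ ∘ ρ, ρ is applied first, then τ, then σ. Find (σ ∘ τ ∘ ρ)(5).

Apply the permutations in order: ρ(5) = 5, then τ(5) = 3, then σ(3) = 2. So (σ ∘ τ ∘ ρ)(5) = 2.

2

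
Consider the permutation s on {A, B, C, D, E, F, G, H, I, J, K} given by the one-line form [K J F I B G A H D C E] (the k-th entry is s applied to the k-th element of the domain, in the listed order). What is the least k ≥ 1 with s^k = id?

8

The disjoint-cycle form of s has cycle lengths 8, 2, 1.
The order of s is the least common multiple of its cycle lengths: lcm(8, 2) = 8.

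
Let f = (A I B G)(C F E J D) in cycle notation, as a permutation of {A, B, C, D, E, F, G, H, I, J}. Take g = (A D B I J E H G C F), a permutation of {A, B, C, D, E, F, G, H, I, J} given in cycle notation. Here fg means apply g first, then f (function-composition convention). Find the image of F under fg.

g(F) = A, then f(A) = I; composing gives (fg)(F) = I.

I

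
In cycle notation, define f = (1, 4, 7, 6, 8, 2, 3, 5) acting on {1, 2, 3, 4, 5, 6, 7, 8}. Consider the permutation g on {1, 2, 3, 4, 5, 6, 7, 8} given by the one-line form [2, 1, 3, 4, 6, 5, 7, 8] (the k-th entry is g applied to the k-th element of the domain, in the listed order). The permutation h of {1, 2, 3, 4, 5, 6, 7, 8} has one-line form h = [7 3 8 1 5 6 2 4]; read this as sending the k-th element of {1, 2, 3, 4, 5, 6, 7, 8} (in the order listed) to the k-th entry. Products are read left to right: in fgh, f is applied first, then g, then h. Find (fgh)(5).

(fgh)(5) = h(g(f(5))). f(5) = 1, then g(1) = 2, then h(2) = 3, so the result is 3.

3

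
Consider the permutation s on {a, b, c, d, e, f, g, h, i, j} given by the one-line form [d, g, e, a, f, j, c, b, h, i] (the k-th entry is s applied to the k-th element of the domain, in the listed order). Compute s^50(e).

Tracing e → f → … returns to e after 8 steps, so e lies in an 8-cycle (b g c e f j i h).
On an 8-cycle, s^8 is the identity, so s^50 = s^2 there (50 ≡ 2 mod 8).
Stepping 2 places around the cycle: e → f → j.

j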